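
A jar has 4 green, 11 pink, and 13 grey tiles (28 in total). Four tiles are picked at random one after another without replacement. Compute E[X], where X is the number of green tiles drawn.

4/7

By linearity of expectation, E[X] = Σ P(draw i is green); by symmetry each draw (even without replacement) has P(green) = 4/28.
E[X] = 4 · 4/28 = 4/7 ≈ 0.5714.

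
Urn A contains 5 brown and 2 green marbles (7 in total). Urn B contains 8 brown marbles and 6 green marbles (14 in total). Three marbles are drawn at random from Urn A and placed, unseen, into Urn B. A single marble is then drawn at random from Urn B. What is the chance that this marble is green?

48/119

Condition on how many of the transferred marbles are green (from Urn A: 2 green of 7; then Urn B has 17 total).
  0 green: C(2,0)C(5,3)/C(7,3) = 2/7; then P = 6/17
  1 green: C(2,1)C(5,2)/C(7,3) = 4/7; then P = 7/17
  2 green: C(2,2)C(5,1)/C(7,3) = 1/7; then P = 8/17
P(green from Urn B) = 48/119 ≈ 0.4034.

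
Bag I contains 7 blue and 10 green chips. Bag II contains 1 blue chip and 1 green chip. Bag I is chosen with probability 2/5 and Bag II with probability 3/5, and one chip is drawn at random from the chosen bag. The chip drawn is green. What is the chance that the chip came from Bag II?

P(green | Bag I) = 10/17; P(green | Bag II) = 1/2.
P(green) = 2/5·10/17 + 3/5·1/2 = 91/170.
By Bayes' rule, P(Bag II | green) = 3/10 / 91/170 = 51/91 ≈ 0.5604.

51/91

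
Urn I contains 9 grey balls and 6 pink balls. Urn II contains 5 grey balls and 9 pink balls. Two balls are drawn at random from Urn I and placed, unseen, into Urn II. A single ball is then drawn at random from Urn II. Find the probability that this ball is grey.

Condition on how many of the transferred balls are grey (from Urn I: 9 grey of 15; then Urn II has 16 total).
  0 grey: C(9,0)C(6,2)/C(15,2) = 1/7; then P = 5/16
  1 grey: C(9,1)C(6,1)/C(15,2) = 18/35; then P = 6/16
  2 grey: C(9,2)C(6,0)/C(15,2) = 12/35; then P = 7/16
P(grey from Urn II) = 31/80 ≈ 0.3875.

31/80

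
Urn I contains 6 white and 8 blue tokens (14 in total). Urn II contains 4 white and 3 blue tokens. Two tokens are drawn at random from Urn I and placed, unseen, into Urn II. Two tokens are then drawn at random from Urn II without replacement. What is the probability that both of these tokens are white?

Condition on how many of the transferred tokens are white (from Urn I: 6 white of 14; then Urn II has 9 total).
  0 white: C(6,0)C(8,2)/C(14,2) = 4/13; then P = C(4,2)/C(9,2) = 1/6
  1 white: C(6,1)C(8,1)/C(14,2) = 48/91; then P = C(5,2)/C(9,2) = 5/18
  2 white: C(6,2)C(8,0)/C(14,2) = 15/91; then P = C(6,2)/C(9,2) = 5/12
P(both white) = 97/364 ≈ 0.2665.

97/364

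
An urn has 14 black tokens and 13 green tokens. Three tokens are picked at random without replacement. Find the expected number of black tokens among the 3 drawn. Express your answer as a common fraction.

14/9

By linearity of expectation, E[X] = Σ P(draw i is black); by symmetry each draw (even without replacement) has P(black) = 14/27.
E[X] = 3 · 14/27 = 14/9 ≈ 1.5556.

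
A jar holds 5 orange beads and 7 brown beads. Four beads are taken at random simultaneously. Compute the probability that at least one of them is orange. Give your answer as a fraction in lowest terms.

92/99

Use the complement: P(at least one orange) = 1 − P(no orange).
P(none) = C(7,4)/C(12,4) = 35/495.
So P = 1 − 35/495 = 92/99 ≈ 0.9293.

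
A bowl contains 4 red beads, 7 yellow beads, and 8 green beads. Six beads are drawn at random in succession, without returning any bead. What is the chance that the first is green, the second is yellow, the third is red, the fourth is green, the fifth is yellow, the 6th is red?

7/4845

Multiply the conditional probability of each draw in order, without replacement, so each draw removes one from its color and from the total.
P = (8/19) · (7/18) · (4/17) · (7/16) · (6/15) · (3/14) = 7/4845 ≈ 0.0014.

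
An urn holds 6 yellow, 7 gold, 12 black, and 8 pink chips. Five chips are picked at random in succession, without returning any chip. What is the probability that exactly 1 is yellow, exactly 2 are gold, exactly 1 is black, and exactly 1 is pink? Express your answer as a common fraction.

504/9889

Unordered draws without replacement: count favorable combinations over C(33,5).
Favorable = C(6,1) · C(7,2) · C(12,1) · C(8,1) = 12096; total = C(33,5) = 237336.
P = 12096/237336 = 504/9889 ≈ 0.0510.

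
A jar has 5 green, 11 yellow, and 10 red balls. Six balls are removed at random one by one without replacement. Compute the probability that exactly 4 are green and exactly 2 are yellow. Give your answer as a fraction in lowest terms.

5/4186

Unordered draws without replacement: count favorable combinations over C(26,6).
Favorable = C(5,4) · C(11,2) · C(10,0) = 275; total = C(26,6) = 230230.
P = 275/230230 = 5/4186 ≈ 0.0012.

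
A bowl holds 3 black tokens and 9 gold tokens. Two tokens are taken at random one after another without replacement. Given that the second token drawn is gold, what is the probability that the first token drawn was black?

P(first=black and the second token drawn is gold) = (3/12)·(9/11) = 9/44.
P(the second token drawn is gold) = Σ over first color = 9/44 + 6/11 = 3/4.
By Bayes, P(first=black | the second token drawn is gold) = 9/44 / 3/4 = 3/11 ≈ 0.2727.

3/11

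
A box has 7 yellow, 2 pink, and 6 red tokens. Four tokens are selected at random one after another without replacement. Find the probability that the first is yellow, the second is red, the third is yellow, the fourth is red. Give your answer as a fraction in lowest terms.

Multiply the conditional probability of each draw in order, without replacement, so each draw removes one from its color and from the total.
P = (7/15) · (6/14) · (6/13) · (5/12) = 1/26 ≈ 0.0385.

1/26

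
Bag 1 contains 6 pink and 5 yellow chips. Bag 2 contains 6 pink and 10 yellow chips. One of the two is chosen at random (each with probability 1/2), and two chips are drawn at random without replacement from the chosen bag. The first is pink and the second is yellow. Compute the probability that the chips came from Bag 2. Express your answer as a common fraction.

P(E | Bag 1) = 3/11; P(E | Bag 2) = 1/4.
P(E) = 1/2·3/11 + 1/2·1/4 = 23/88.
By Bayes' rule, P(Bag 2 | E) = 1/8 / 23/88 = 11/23 ≈ 0.4783.

11/23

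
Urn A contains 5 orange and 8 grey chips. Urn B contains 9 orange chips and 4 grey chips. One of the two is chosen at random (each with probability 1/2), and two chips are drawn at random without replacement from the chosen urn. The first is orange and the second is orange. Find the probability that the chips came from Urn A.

P(E | Urn A) = 5/39; P(E | Urn B) = 6/13.
P(E) = 1/2·5/39 + 1/2·6/13 = 23/78.
By Bayes' rule, P(Urn A | E) = 5/78 / 23/78 = 5/23 ≈ 0.2174.

5/23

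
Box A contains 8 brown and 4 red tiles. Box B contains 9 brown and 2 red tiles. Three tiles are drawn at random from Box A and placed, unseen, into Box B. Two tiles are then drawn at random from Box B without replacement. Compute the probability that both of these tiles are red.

Condition on how many of the transferred tiles are red (from Box A: 4 red of 12; then Box B has 14 total).
  0 red: C(4,0)C(8,3)/C(12,3) = 14/55; then P = C(2,2)/C(14,2) = 1/91
  1 red: C(4,1)C(8,2)/C(12,3) = 28/55; then P = C(3,2)/C(14,2) = 3/91
  2 red: C(4,2)C(8,1)/C(12,3) = 12/55; then P = C(4,2)/C(14,2) = 6/91
  3 red: C(4,3)C(8,0)/C(12,3) = 1/55; then P = C(5,2)/C(14,2) = 10/91
P(both red) = 36/1001 ≈ 0.0360.

36/1001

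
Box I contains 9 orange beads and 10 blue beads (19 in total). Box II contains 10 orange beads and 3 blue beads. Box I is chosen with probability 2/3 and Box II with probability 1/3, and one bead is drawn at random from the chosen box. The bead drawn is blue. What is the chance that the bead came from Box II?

P(blue | Box I) = 10/19; P(blue | Box II) = 3/13.
P(blue) = 2/3·10/19 + 1/3·3/13 = 317/741.
By Bayes' rule, P(Box II | blue) = 1/13 / 317/741 = 57/317 ≈ 0.1798.

57/317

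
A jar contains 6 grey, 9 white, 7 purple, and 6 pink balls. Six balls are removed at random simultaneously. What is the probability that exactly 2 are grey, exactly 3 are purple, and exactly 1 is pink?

Unordered draws without replacement: count favorable combinations over C(28,6).
Favorable = C(6,2) · C(9,0) · C(7,3) · C(6,1) = 3150; total = C(28,6) = 376740.
P = 3150/376740 = 5/598 ≈ 0.0084.

5/598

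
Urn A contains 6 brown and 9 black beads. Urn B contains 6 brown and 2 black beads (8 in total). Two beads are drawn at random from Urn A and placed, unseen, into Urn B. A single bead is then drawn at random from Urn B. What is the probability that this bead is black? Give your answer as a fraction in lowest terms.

Condition on how many of the transferred beads are black (from Urn A: 9 black of 15; then Urn B has 10 total).
  0 black: C(9,0)C(6,2)/C(15,2) = 1/7; then P = 2/10
  1 black: C(9,1)C(6,1)/C(15,2) = 18/35; then P = 3/10
  2 black: C(9,2)C(6,0)/C(15,2) = 12/35; then P = 4/10
P(black from Urn B) = 8/25 ≈ 0.3200.

8/25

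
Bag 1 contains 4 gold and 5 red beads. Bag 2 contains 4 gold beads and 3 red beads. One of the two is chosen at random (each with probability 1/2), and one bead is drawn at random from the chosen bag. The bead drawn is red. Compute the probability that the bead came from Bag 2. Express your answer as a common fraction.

27/62

P(red | Bag 1) = 5/9; P(red | Bag 2) = 3/7.
P(red) = 1/2·5/9 + 1/2·3/7 = 31/63.
By Bayes' rule, P(Bag 2 | red) = 3/14 / 31/63 = 27/62 ≈ 0.4355.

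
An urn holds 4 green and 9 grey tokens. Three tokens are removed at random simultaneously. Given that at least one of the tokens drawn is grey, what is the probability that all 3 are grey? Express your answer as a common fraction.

14/47

P(all 3 grey) = C(9,3)/C(13,3) = 42/143; P(at least one grey) = 1 − C(4,3)/C(13,3) = 141/143.
Since 'all 3 grey' ⊆ 'at least one grey', P(all 3 | at least one) = 42/143 / 141/143 = 14/47 ≈ 0.2979.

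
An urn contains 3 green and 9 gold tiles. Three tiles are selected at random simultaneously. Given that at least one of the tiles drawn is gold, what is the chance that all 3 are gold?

P(all 3 gold) = C(9,3)/C(12,3) = 21/55; P(at least one gold) = 1 − C(3,3)/C(12,3) = 219/220.
Since 'all 3 gold' ⊆ 'at least one gold', P(all 3 | at least one) = 21/55 / 219/220 = 28/73 ≈ 0.3836.

28/73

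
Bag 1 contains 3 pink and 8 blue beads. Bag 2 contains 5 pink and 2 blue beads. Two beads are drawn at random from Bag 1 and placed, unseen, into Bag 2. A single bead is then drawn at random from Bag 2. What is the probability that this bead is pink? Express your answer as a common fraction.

Condition on how many of the transferred beads are pink (from Bag 1: 3 pink of 11; then Bag 2 has 9 total).
  0 pink: C(3,0)C(8,2)/C(11,2) = 28/55; then P = 5/9
  1 pink: C(3,1)C(8,1)/C(11,2) = 24/55; then P = 6/9
  2 pink: C(3,2)C(8,0)/C(11,2) = 3/55; then P = 7/9
P(pink from Bag 2) = 61/99 ≈ 0.6162.

61/99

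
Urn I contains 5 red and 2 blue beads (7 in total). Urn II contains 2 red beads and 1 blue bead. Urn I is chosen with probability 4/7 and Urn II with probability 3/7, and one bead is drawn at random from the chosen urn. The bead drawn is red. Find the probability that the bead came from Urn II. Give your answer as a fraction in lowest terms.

7/17

P(red | Urn I) = 5/7; P(red | Urn II) = 2/3.
P(red) = 4/7·5/7 + 3/7·2/3 = 34/49.
By Bayes' rule, P(Urn II | red) = 2/7 / 34/49 = 7/17 ≈ 0.4118.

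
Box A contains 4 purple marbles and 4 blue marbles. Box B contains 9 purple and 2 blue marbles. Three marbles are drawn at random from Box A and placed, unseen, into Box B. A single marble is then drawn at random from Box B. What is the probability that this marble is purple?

Condition on how many of the transferred marbles are purple (from Box A: 4 purple of 8; then Box B has 14 total).
  0 purple: C(4,0)C(4,3)/C(8,3) = 1/14; then P = 9/14
  1 purple: C(4,1)C(4,2)/C(8,3) = 3/7; then P = 10/14
  2 purple: C(4,2)C(4,1)/C(8,3) = 3/7; then P = 11/14
  3 purple: C(4,3)C(4,0)/C(8,3) = 1/14; then P = 12/14
P(purple from Box B) = 3/4 ≈ 0.7500.

3/4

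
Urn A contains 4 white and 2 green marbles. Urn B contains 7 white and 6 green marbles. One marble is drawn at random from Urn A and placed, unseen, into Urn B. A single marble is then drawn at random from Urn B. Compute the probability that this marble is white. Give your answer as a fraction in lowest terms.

Condition on how many of the transferred marbles are white (from Urn A: 4 white of 6; then Urn B has 14 total).
  0 white: C(4,0)C(2,1)/C(6,1) = 1/3; then P = 7/14
  1 white: C(4,1)C(2,0)/C(6,1) = 2/3; then P = 8/14
P(white from Urn B) = 23/42 ≈ 0.5476.

23/42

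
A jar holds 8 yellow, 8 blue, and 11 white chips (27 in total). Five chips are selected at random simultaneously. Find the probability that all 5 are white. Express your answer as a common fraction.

Unordered draws without replacement: count favorable combinations over C(27,5).
Favorable = C(8,0) · C(8,0) · C(11,5) = 462; total = C(27,5) = 80730.
P = 462/80730 = 77/13455 ≈ 0.0057.

77/13455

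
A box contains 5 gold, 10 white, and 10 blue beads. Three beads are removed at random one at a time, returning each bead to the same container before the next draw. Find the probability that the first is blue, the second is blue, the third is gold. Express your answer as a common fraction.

4/125

Multiply the conditional probability of each draw in order, with replacement (the composition resets each draw).
P = (10/25) · (10/25) · (5/25) = 4/125 ≈ 0.0320.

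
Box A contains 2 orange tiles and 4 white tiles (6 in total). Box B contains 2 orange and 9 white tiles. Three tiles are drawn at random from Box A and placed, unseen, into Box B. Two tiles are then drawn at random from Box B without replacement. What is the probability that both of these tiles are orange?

Condition on how many of the transferred tiles are orange (from Box A: 2 orange of 6; then Box B has 14 total).
  0 orange: C(2,0)C(4,3)/C(6,3) = 1/5; then P = C(2,2)/C(14,2) = 1/91
  1 orange: C(2,1)C(4,2)/C(6,3) = 3/5; then P = C(3,2)/C(14,2) = 3/91
  2 orange: C(2,2)C(4,1)/C(6,3) = 1/5; then P = C(4,2)/C(14,2) = 6/91
P(both orange) = 16/455 ≈ 0.0352.

16/455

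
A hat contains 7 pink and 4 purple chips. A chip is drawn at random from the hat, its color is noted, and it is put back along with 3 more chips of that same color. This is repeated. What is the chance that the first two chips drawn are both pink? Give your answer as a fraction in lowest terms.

5/11

After a pink draw the hat holds 10 pink out of 14.
P = (7/11)·(10/14) = 5/11 ≈ 0.4545.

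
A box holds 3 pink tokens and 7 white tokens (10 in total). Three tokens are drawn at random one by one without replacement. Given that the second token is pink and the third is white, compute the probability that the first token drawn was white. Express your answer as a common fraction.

3/4

P(first=white and the second token is pink and the third is white) = (7/10)·(3/9)·(6/8) = 7/40.
P(E) = Σ over first color = 7/120 + 7/40 = 7/30.
By Bayes, P(first=white | E) = 7/40 / 7/30 = 3/4 ≈ 0.7500.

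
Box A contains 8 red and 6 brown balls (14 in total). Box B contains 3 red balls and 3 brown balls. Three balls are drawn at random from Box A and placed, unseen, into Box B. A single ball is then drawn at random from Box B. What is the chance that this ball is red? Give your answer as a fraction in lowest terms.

11/21

Condition on how many of the transferred balls are red (from Box A: 8 red of 14; then Box B has 9 total).
  0 red: C(8,0)C(6,3)/C(14,3) = 5/91; then P = 3/9
  1 red: C(8,1)C(6,2)/C(14,3) = 30/91; then P = 4/9
  2 red: C(8,2)C(6,1)/C(14,3) = 6/13; then P = 5/9
  3 red: C(8,3)C(6,0)/C(14,3) = 2/13; then P = 6/9
P(red from Box B) = 11/21 ≈ 0.5238.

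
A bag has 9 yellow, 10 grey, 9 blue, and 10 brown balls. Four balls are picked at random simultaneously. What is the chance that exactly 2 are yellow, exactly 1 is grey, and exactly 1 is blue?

Unordered draws without replacement: count favorable combinations over C(38,4).
Favorable = C(9,2) · C(10,1) · C(9,1) · C(10,0) = 3240; total = C(38,4) = 73815.
P = 3240/73815 = 216/4921 ≈ 0.0439.

216/4921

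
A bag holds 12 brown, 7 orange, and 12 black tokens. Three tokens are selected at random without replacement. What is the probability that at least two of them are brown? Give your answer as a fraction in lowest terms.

Sum the hypergeometric tail for j = 2,…,3 brown tokens.
Favorable = C(12,2)·C(19,1) + C(12,3)·C(19,0) = 1474; total = C(31,3) = 4495.
P = 1474/4495 = 1474/4495 ≈ 0.3279.

1474/4495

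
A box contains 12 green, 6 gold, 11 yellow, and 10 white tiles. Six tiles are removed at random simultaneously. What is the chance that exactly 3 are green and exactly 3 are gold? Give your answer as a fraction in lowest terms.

Unordered draws without replacement: count favorable combinations over C(39,6).
Favorable = C(12,3) · C(6,3) · C(11,0) · C(10,0) = 4400; total = C(39,6) = 3262623.
P = 4400/3262623 = 4400/3262623 ≈ 0.0013.

4400/3262623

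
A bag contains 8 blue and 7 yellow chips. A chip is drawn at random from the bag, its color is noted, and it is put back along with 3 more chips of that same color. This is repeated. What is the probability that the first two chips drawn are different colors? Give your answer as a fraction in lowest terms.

Either blue then yellow, or yellow then blue; after the first draw the total is 18.
P = (8/15)·(7/18) + (7/15)·(8/18) = 56/135 ≈ 0.4148.

56/135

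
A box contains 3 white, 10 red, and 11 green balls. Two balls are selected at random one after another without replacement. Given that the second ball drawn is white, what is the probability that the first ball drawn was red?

P(first=red and the second ball drawn is white) = (10/24)·(3/23) = 5/92.
P(the second ball drawn is white) = Σ over first color = 1/92 + 5/92 + 11/184 = 1/8.
By Bayes, P(first=red | the second ball drawn is white) = 5/92 / 1/8 = 10/23 ≈ 0.4348.

10/23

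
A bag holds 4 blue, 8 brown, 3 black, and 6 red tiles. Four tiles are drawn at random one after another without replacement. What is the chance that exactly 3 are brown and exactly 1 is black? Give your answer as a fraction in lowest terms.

8/285

Unordered draws without replacement: count favorable combinations over C(21,4).
Favorable = C(4,0) · C(8,3) · C(3,1) · C(6,0) = 168; total = C(21,4) = 5985.
P = 168/5985 = 8/285 ≈ 0.0281.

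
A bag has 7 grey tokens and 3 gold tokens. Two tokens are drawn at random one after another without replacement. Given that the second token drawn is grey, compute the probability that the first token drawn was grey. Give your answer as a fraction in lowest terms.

P(first=grey and the second token drawn is grey) = (7/10)·(6/9) = 7/15.
P(the second token drawn is grey) = Σ over first color = 7/15 + 7/30 = 7/10.
By Bayes, P(first=grey | the second token drawn is grey) = 7/15 / 7/10 = 2/3 ≈ 0.6667.

2/3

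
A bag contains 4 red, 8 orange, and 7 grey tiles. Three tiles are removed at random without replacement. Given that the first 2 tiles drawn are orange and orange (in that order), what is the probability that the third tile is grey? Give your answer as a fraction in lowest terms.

After removing 2 orange, the bag has 7 grey out of 17 remaining.
P(third is grey | given) = 7/17 ≈ 0.4118.

7/17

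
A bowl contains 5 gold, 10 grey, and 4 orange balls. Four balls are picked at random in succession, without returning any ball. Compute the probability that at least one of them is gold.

2875/3876

Use the complement: P(at least one gold) = 1 − P(no gold).
P(none) = C(14,4)/C(19,4) = 1001/3876.
So P = 1 − 1001/3876 = 2875/3876 ≈ 0.7417.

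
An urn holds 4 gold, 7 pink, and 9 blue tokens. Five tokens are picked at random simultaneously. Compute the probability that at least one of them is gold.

Use the complement: P(at least one gold) = 1 − P(no gold).
P(none) = C(16,5)/C(20,5) = 4368/15504.
So P = 1 − 4368/15504 = 232/323 ≈ 0.7183.

232/323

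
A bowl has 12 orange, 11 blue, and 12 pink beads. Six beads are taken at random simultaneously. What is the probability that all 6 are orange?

3/5270

Unordered draws without replacement: count favorable combinations over C(35,6).
Favorable = C(12,6) · C(11,0) · C(12,0) = 924; total = C(35,6) = 1623160.
P = 924/1623160 = 3/5270 ≈ 0.0006.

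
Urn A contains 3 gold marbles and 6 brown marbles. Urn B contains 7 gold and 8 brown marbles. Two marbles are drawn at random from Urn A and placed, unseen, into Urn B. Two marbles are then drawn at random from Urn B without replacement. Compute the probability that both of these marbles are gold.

Condition on how many of the transferred marbles are gold (from Urn A: 3 gold of 9; then Urn B has 17 total).
  0 gold: C(3,0)C(6,2)/C(9,2) = 5/12; then P = C(7,2)/C(17,2) = 21/136
  1 gold: C(3,1)C(6,1)/C(9,2) = 1/2; then P = C(8,2)/C(17,2) = 7/34
  2 gold: C(3,2)C(6,0)/C(9,2) = 1/12; then P = C(9,2)/C(17,2) = 9/34
P(both gold) = 103/544 ≈ 0.1893.

103/544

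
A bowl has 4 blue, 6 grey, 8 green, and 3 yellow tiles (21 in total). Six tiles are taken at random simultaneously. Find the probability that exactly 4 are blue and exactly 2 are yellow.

1/18088

Unordered draws without replacement: count favorable combinations over C(21,6).
Favorable = C(4,4) · C(6,0) · C(8,0) · C(3,2) = 3; total = C(21,6) = 54264.
P = 3/54264 = 1/18088 ≈ 0.0001.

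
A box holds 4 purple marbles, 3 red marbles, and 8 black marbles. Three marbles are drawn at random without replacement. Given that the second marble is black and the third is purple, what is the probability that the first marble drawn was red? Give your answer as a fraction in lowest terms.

P(first=red and the second marble is black and the third is purple) = (3/15)·(8/14)·(4/13) = 16/455.
P(E) = Σ over first color = 16/455 + 16/455 + 16/195 = 16/105.
By Bayes, P(first=red | E) = 16/455 / 16/105 = 3/13 ≈ 0.2308.

3/13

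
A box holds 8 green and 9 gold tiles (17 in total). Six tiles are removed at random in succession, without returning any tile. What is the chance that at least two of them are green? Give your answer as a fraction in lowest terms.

31/34

Sum the hypergeometric tail for j = 2,…,6 green tiles.
Favorable = C(8,2)·C(9,4) + C(8,3)·C(9,3) + C(8,4)·C(9,2) + C(8,5)·C(9,1) + C(8,6)·C(9,0) = 11284; total = C(17,6) = 12376.
P = 11284/12376 = 31/34 ≈ 0.9118.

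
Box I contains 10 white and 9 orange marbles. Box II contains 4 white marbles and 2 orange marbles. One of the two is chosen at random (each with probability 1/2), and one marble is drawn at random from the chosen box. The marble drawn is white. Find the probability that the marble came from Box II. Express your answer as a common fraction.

P(white | Box I) = 10/19; P(white | Box II) = 2/3.
P(white) = 1/2·10/19 + 1/2·2/3 = 34/57.
By Bayes' rule, P(Box II | white) = 1/3 / 34/57 = 19/34 ≈ 0.5588.

19/34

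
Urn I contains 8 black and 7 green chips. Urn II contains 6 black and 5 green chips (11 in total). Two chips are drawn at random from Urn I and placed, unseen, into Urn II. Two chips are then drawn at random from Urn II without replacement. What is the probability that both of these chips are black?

Condition on how many of the transferred chips are black (from Urn I: 8 black of 15; then Urn II has 13 total).
  0 black: C(8,0)C(7,2)/C(15,2) = 1/5; then P = C(6,2)/C(13,2) = 5/26
  1 black: C(8,1)C(7,1)/C(15,2) = 8/15; then P = C(7,2)/C(13,2) = 7/26
  2 black: C(8,2)C(7,0)/C(15,2) = 4/15; then P = C(8,2)/C(13,2) = 14/39
P(both black) = 5/18 ≈ 0.2778.

5/18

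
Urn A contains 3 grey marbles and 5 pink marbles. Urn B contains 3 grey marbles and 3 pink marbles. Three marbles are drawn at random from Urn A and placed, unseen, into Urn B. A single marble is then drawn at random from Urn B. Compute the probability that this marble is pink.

13/24

Condition on how many of the transferred marbles are pink (from Urn A: 5 pink of 8; then Urn B has 9 total).
  0 pink: C(5,0)C(3,3)/C(8,3) = 1/56; then P = 3/9
  1 pink: C(5,1)C(3,2)/C(8,3) = 15/56; then P = 4/9
  2 pink: C(5,2)C(3,1)/C(8,3) = 15/28; then P = 5/9
  3 pink: C(5,3)C(3,0)/C(8,3) = 5/28; then P = 6/9
P(pink from Urn B) = 13/24 ≈ 0.5417.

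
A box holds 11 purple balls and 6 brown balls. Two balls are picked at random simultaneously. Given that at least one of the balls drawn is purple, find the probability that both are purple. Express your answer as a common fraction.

5/11

P(both purple) = C(11,2)/C(17,2) = 55/136; P(at least one purple) = 1 − C(6,2)/C(17,2) = 121/136.
Since 'both purple' ⊆ 'at least one purple', P(both | at least one) = 55/136 / 121/136 = 5/11 ≈ 0.4545.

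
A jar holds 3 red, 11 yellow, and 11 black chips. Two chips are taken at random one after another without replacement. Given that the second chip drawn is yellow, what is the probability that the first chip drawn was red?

1/8

P(first=red and the second chip drawn is yellow) = (3/25)·(11/24) = 11/200.
P(the second chip drawn is yellow) = Σ over first color = 11/200 + 11/60 + 121/600 = 11/25.
By Bayes, P(first=red | the second chip drawn is yellow) = 11/200 / 11/25 = 1/8 ≈ 0.1250.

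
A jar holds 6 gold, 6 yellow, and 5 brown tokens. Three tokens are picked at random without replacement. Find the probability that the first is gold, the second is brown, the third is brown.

Multiply the conditional probability of each draw in order, without replacement, so each draw removes one from its color and from the total.
P = (6/17) · (5/16) · (4/15) = 1/34 ≈ 0.0294.

1/34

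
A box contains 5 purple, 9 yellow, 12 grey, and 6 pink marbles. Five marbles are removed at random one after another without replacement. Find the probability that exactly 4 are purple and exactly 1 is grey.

15/50344

Unordered draws without replacement: count favorable combinations over C(32,5).
Favorable = C(5,4) · C(9,0) · C(12,1) · C(6,0) = 60; total = C(32,5) = 201376.
P = 60/201376 = 15/50344 ≈ 0.0003.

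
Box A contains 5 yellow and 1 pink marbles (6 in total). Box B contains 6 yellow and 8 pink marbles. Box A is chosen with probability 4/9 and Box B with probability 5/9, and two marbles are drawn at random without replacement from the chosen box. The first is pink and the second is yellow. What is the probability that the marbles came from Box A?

P(E | Box A) = 1/6; P(E | Box B) = 24/91.
P(E) = 4/9·1/6 + 5/9·24/91 = 542/2457.
By Bayes' rule, P(Box A | E) = 2/27 / 542/2457 = 91/271 ≈ 0.3358.

91/271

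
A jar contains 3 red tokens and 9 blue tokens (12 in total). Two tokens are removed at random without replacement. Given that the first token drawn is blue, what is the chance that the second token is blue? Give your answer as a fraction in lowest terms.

After removing 1 blue, the jar has 8 blue out of 11 remaining.
P(second is blue | given) = 8/11 ≈ 0.7273.

8/11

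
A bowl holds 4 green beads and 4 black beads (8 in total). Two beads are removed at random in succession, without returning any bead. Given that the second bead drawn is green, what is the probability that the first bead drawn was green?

P(first=green and the second bead drawn is green) = (4/8)·(3/7) = 3/14.
P(the second bead drawn is green) = Σ over first color = 3/14 + 2/7 = 1/2.
By Bayes, P(first=green | the second bead drawn is green) = 3/14 / 1/2 = 3/7 ≈ 0.4286.

3/7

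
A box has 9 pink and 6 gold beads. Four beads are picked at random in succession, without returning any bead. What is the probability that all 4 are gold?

Unordered draws without replacement: count favorable combinations over C(15,4).
Favorable = C(9,0) · C(6,4) = 15; total = C(15,4) = 1365.
P = 15/1365 = 1/91 ≈ 0.0110.

1/91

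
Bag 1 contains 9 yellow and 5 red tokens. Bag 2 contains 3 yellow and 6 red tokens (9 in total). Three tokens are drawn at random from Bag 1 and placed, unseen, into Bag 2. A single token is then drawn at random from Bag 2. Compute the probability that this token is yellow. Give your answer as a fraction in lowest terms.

23/56

Condition on how many of the transferred tokens are yellow (from Bag 1: 9 yellow of 14; then Bag 2 has 12 total).
  0 yellow: C(9,0)C(5,3)/C(14,3) = 5/182; then P = 3/12
  1 yellow: C(9,1)C(5,2)/C(14,3) = 45/182; then P = 4/12
  2 yellow: C(9,2)C(5,1)/C(14,3) = 45/91; then P = 5/12
  3 yellow: C(9,3)C(5,0)/C(14,3) = 3/13; then P = 6/12
P(yellow from Bag 2) = 23/56 ≈ 0.4107.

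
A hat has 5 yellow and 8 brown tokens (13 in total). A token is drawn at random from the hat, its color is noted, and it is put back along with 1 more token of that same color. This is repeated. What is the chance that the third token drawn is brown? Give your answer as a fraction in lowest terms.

8/13

Sum over the four possibilities for the first two draws (brown/not-brown each), tracking how the brown count and total change by +1 per draw.
P(third is brown) = 8/13 ≈ 0.6154. (In a Pólya urn every draw has the same marginal probability 8/13.)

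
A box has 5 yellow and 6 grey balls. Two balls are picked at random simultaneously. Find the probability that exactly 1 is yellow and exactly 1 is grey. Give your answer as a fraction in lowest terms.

6/11

Unordered draws without replacement: count favorable combinations over C(11,2).
Favorable = C(5,1) · C(6,1) = 30; total = C(11,2) = 55.
P = 30/55 = 6/11 ≈ 0.5455.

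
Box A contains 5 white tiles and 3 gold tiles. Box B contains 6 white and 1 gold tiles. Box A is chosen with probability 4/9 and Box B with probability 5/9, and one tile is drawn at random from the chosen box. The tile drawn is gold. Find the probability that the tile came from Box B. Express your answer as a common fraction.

P(gold | Box A) = 3/8; P(gold | Box B) = 1/7.
P(gold) = 4/9·3/8 + 5/9·1/7 = 31/126.
By Bayes' rule, P(Box B | gold) = 5/63 / 31/126 = 10/31 ≈ 0.3226.

10/31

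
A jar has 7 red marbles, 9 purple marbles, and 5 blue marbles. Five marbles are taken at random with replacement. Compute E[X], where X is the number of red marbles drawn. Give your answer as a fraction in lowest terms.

5/3

By linearity of expectation, E[X] = Σ P(draw i is red); each independent draw has P(red) = 7/21.
E[X] = 5 · 7/21 = 5/3 ≈ 1.6667.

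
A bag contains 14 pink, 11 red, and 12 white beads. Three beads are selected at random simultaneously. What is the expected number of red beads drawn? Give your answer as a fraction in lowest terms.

33/37

By linearity of expectation, E[X] = Σ P(draw i is red); by symmetry each draw (even without replacement) has P(red) = 11/37.
E[X] = 3 · 11/37 = 33/37 ≈ 0.8919.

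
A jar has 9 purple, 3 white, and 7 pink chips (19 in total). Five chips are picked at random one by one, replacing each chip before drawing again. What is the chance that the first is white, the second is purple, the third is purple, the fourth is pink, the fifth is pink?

Multiply the conditional probability of each draw in order, with replacement (the composition resets each draw).
P = (3/19) · (9/19) · (9/19) · (7/19) · (7/19) = 11907/2476099 ≈ 0.0048.

11907/2476099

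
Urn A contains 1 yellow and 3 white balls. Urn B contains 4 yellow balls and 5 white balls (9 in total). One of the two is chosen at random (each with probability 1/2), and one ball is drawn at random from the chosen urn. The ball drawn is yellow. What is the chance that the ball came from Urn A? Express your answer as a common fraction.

9/25

P(yellow | Urn A) = 1/4; P(yellow | Urn B) = 4/9.
P(yellow) = 1/2·1/4 + 1/2·4/9 = 25/72.
By Bayes' rule, P(Urn A | yellow) = 1/8 / 25/72 = 9/25 ≈ 0.3600.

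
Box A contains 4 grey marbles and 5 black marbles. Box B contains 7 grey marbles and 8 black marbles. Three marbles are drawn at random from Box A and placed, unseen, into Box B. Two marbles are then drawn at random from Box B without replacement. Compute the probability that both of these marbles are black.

253/918

Condition on how many of the transferred marbles are black (from Box A: 5 black of 9; then Box B has 18 total).
  0 black: C(5,0)C(4,3)/C(9,3) = 1/21; then P = C(8,2)/C(18,2) = 28/153
  1 black: C(5,1)C(4,2)/C(9,3) = 5/14; then P = C(9,2)/C(18,2) = 4/17
  2 black: C(5,2)C(4,1)/C(9,3) = 10/21; then P = C(10,2)/C(18,2) = 5/17
  3 black: C(5,3)C(4,0)/C(9,3) = 5/42; then P = C(11,2)/C(18,2) = 55/153
P(both black) = 253/918 ≈ 0.2756.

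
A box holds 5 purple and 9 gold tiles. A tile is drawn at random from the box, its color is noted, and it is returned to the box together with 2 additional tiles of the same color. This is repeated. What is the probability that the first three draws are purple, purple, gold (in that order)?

5/64

Track the composition after each reinforcement of +2.
P = (5/14) · (7/16) · (9/18) = 5/64 ≈ 0.0781.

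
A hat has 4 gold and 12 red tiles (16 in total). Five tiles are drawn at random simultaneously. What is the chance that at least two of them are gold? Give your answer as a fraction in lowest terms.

Sum the hypergeometric tail for j = 2,…,4 gold tiles.
Favorable = C(4,2)·C(12,3) + C(4,3)·C(12,2) + C(4,4)·C(12,1) = 1596; total = C(16,5) = 4368.
P = 1596/4368 = 19/52 ≈ 0.3654.

19/52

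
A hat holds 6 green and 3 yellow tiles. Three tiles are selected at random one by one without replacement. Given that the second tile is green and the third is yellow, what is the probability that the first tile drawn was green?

5/7

P(first=green and the second tile is green and the third is yellow) = (6/9)·(5/8)·(3/7) = 5/28.
P(E) = Σ over first color = 5/28 + 1/14 = 1/4.
By Bayes, P(first=green | E) = 5/28 / 1/4 = 5/7 ≈ 0.7143.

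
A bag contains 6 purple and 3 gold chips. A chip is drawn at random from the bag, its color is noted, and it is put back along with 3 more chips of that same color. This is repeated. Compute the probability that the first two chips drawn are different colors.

1/3

Either gold then purple, or purple then gold; after the first draw the total is 12.
P = (3/9)·(6/12) + (6/9)·(3/12) = 1/3 ≈ 0.3333.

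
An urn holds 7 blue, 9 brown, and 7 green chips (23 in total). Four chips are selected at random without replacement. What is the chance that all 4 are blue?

Unordered draws without replacement: count favorable combinations over C(23,4).
Favorable = C(7,4) · C(9,0) · C(7,0) = 35; total = C(23,4) = 8855.
P = 35/8855 = 1/253 ≈ 0.0040.

1/253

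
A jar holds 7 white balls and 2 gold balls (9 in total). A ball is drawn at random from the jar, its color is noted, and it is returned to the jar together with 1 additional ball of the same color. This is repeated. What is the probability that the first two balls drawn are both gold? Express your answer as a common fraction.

1/15

After a gold draw the jar holds 3 gold out of 10.
P = (2/9)·(3/10) = 1/15 ≈ 0.0667.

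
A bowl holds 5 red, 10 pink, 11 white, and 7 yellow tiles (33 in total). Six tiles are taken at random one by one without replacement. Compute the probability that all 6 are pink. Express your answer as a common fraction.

15/79112

Unordered draws without replacement: count favorable combinations over C(33,6).
Favorable = C(5,0) · C(10,6) · C(11,0) · C(7,0) = 210; total = C(33,6) = 1107568.
P = 210/1107568 = 15/79112 ≈ 0.0002.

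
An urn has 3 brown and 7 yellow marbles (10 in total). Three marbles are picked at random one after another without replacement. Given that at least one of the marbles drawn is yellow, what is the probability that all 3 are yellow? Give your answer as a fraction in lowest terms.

P(all 3 yellow) = C(7,3)/C(10,3) = 7/24; P(at least one yellow) = 1 − C(3,3)/C(10,3) = 119/120.
Since 'all 3 yellow' ⊆ 'at least one yellow', P(all 3 | at least one) = 7/24 / 119/120 = 5/17 ≈ 0.2941.

5/17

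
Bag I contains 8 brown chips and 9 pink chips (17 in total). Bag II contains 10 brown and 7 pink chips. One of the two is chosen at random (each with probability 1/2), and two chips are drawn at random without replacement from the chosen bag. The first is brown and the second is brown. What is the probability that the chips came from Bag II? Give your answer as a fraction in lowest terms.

45/73

P(E | Bag I) = 7/34; P(E | Bag II) = 45/136.
P(E) = 1/2·7/34 + 1/2·45/136 = 73/272.
By Bayes' rule, P(Bag II | E) = 45/272 / 73/272 = 45/73 ≈ 0.6164.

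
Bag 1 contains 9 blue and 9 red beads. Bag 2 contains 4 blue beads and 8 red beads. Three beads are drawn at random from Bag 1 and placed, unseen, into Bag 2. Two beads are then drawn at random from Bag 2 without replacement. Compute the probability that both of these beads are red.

692/1785

Condition on how many of the transferred beads are red (from Bag 1: 9 red of 18; then Bag 2 has 15 total).
  0 red: C(9,0)C(9,3)/C(18,3) = 7/68; then P = C(8,2)/C(15,2) = 4/15
  1 red: C(9,1)C(9,2)/C(18,3) = 27/68; then P = C(9,2)/C(15,2) = 12/35
  2 red: C(9,2)C(9,1)/C(18,3) = 27/68; then P = C(10,2)/C(15,2) = 3/7
  3 red: C(9,3)C(9,0)/C(18,3) = 7/68; then P = C(11,2)/C(15,2) = 11/21
P(both red) = 692/1785 ≈ 0.3877.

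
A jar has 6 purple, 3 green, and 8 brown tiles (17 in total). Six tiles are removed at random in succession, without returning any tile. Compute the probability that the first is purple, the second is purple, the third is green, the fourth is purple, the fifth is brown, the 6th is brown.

1/442

Multiply the conditional probability of each draw in order, without replacement, so each draw removes one from its color and from the total.
P = (6/17) · (5/16) · (3/15) · (4/14) · (8/13) · (7/12) = 1/442 ≈ 0.0023.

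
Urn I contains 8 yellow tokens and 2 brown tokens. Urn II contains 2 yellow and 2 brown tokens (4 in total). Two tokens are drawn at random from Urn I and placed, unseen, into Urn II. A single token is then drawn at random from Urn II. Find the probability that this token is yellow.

Condition on how many of the transferred tokens are yellow (from Urn I: 8 yellow of 10; then Urn II has 6 total).
  0 yellow: C(8,0)C(2,2)/C(10,2) = 1/45; then P = 2/6
  1 yellow: C(8,1)C(2,1)/C(10,2) = 16/45; then P = 3/6
  2 yellow: C(8,2)C(2,0)/C(10,2) = 28/45; then P = 4/6
P(yellow from Urn II) = 3/5 ≈ 0.6000.

3/5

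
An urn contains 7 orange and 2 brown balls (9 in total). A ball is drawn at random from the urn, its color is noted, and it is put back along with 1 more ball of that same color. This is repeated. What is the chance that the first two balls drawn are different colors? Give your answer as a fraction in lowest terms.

14/45

Either orange then brown, or brown then orange; after the first draw the total is 10.
P = (7/9)·(2/10) + (2/9)·(7/10) = 14/45 ≈ 0.3111.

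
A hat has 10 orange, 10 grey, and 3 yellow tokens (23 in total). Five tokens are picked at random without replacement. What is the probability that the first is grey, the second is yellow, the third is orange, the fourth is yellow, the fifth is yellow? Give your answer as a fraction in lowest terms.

5/33649

Multiply the conditional probability of each draw in order, without replacement, so each draw removes one from its color and from the total.
P = (10/23) · (3/22) · (10/21) · (2/20) · (1/19) = 5/33649 ≈ 0.0001.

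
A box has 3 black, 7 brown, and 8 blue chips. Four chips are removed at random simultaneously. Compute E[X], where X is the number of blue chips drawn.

By linearity of expectation, E[X] = Σ P(draw i is blue); by symmetry each draw (even without replacement) has P(blue) = 8/18.
E[X] = 4 · 8/18 = 16/9 ≈ 1.7778.

16/9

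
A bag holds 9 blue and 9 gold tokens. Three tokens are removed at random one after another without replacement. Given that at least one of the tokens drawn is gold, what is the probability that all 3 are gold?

P(all 3 gold) = C(9,3)/C(18,3) = 7/68; P(at least one gold) = 1 − C(9,3)/C(18,3) = 61/68.
Since 'all 3 gold' ⊆ 'at least one gold', P(all 3 | at least one) = 7/68 / 61/68 = 7/61 ≈ 0.1148.

7/61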